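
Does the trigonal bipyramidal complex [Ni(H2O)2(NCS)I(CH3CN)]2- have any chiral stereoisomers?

yes

In a trigonal bipyramid the two axial positions differ from the three equatorial ones.
Exhaustive case analysis gives 7 geometric isomers.
Of these, 3 lack any improper symmetry element and so occur as enantiomeric pairs, giving 7 + 3 = 10 stereoisomers in total.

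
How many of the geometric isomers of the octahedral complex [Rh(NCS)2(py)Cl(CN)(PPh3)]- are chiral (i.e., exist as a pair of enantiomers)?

The six octahedral sites form three mutually perpendicular trans pairs.
Placing the ligands in turn and identifying arrangements related by rotation or reflection leaves 9 distinct geometric isomers.
Of these, 6 lack any improper symmetry element and so occur as enantiomeric pairs, giving 9 + 6 = 15 stereoisomers in total.

6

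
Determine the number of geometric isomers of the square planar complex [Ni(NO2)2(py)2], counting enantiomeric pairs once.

A square has two trans pairs of vertices; adjacent vertices are cis.
Working through the distinct placements yields 2 geometric isomers: NO2 cis; NO2 trans.

2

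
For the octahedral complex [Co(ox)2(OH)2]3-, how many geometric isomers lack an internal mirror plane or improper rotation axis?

Each ox is bidentate and must span two cis positions.
The distinct arrangements are (2 in all): OH trans; OH cis (chiral).
One of these lacks any improper symmetry element and so occurs as an enantiomeric pair, giving 2 + 1 = 3 stereoisomers in total.

1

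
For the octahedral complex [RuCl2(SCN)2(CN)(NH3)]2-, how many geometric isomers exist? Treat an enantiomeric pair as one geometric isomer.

6

An octahedron has six vertices in three trans pairs; every non-trans pair is cis.
Systematic placement gives 6 geometric isomers: Cl cis, SCN trans; Cl cis, SCN cis (3 arrangements, 2 chiral); Cl trans, SCN trans; Cl trans, SCN cis.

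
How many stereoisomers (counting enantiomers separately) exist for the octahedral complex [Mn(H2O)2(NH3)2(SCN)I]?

8

The six octahedral sites form three mutually perpendicular trans pairs.
There are 6 geometric isomers: H2O trans, NH3 cis; H2O trans, NH3 trans; H2O cis, NH3 cis (3 arrangements, 2 chiral); H2O cis, NH3 trans.
Of these, 2 lack any improper symmetry element and so occur as enantiomeric pairs, giving 6 + 2 = 8 stereoisomers in total.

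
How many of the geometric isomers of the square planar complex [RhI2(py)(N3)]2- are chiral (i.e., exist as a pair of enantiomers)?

The distinct arrangements are (2 in all): I cis; I trans.
Each arrangement has an internal mirror plane or centre of symmetry, so none is chiral.

0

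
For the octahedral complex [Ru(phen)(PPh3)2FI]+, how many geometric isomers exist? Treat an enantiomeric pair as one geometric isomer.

The six octahedral sites form three mutually perpendicular trans pairs.
Each phen is bidentate and must span two cis positions.
There are 4 geometric isomers: PPh3 cis (3 arrangements, 2 chiral); PPh3 trans.

4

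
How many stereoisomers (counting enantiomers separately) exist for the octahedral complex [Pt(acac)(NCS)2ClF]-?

In an octahedral complex each vertex has one trans partner and four cis neighbours.
Each acac is bidentate and must span two cis positions.
There are 4 geometric isomers: NCS cis (3 arrangements, 2 chiral); NCS trans.
Of these, 2 lack any improper symmetry element and so occur as enantiomeric pairs, giving 4 + 2 = 6 stereoisomers in total.

6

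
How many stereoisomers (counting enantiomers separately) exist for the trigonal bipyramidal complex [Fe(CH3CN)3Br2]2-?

In a trigonal bipyramid the two axial positions differ from the three equatorial ones.
Working through the distinct placements yields 3 geometric isomers: Br both axial; Br one axial, one equatorial; Br both equatorial.
Each arrangement has an internal mirror plane or centre of symmetry, so none is chiral.

3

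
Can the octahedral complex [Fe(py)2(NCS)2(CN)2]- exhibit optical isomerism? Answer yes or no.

Systematic placement gives 5 geometric isomers: py trans, NCS trans, CN trans; py cis, NCS cis, CN trans; py trans, NCS cis, CN cis; py cis, NCS cis, CN cis (chiral); py cis, NCS trans, CN cis.
One of these lacks any improper symmetry element and so occurs as an enantiomeric pair, giving 5 + 1 = 6 stereoisomers in total.

yes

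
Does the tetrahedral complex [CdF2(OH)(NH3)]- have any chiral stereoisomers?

In a tetrahedral complex all four positions are equivalent and every pair of ligands is adjacent — there is no cis/trans distinction.
Only one geometric arrangement is possible.

no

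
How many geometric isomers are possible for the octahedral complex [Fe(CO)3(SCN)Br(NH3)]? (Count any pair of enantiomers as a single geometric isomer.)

An octahedron has six vertices in three trans pairs; every non-trans pair is cis.
There are 4 geometric isomers: CO mer (3 arrangements); CO fac (chiral).

4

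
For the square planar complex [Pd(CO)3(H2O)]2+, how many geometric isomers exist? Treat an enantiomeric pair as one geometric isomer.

1

In a square planar complex each vertex has one trans partner and two cis neighbours.
Only one geometric arrangement is possible.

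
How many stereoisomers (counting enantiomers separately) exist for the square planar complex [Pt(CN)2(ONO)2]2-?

2

A square has two trans pairs of vertices; adjacent vertices are cis.
The distinct arrangements are (2 in all): CN cis; CN trans.
Each arrangement has an internal mirror plane or centre of symmetry, so none is chiral.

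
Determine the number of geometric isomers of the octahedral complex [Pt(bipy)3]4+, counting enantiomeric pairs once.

In an octahedral complex each vertex has one trans partner and four cis neighbours.
Each bipy is bidentate and must span two cis positions.
Only one geometric arrangement is possible; it has no improper symmetry element, so it exists as a pair of enantiomers (2 stereoisomers).

1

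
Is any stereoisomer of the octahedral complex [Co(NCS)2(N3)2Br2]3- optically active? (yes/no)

An octahedron has six vertices in three trans pairs; every non-trans pair is cis.
Working through the distinct placements yields 5 geometric isomers: NCS trans, N3 trans, Br trans; NCS cis, N3 cis, Br trans; NCS trans, N3 cis, Br cis; NCS cis, N3 cis, Br cis (chiral); NCS cis, N3 trans, Br cis.
One of these lacks any improper symmetry element and so occurs as an enantiomeric pair, giving 5 + 1 = 6 stereoisomers in total.

yes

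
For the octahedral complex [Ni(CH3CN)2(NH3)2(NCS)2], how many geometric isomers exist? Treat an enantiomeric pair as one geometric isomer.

5

There are 5 geometric isomers: CH3CN trans, NH3 trans, NCS trans; CH3CN trans, NH3 cis, NCS cis; CH3CN cis, NH3 trans, NCS cis; CH3CN cis, NH3 cis, NCS cis (chiral); CH3CN cis, NH3 cis, NCS trans.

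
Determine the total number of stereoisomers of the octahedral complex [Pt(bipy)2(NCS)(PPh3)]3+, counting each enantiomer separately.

3

Each bipy is bidentate and must span two cis positions.
Working through the distinct placements yields 2 geometric isomers: NCS and PPh3 mutually trans; NCS and PPh3 mutually cis (chiral).
One of these lacks any improper symmetry element and so occurs as an enantiomeric pair, giving 2 + 1 = 3 stereoisomers in total.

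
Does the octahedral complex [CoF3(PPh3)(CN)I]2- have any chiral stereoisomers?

yes

The six octahedral sites form three mutually perpendicular trans pairs.
Working through the distinct placements yields 4 geometric isomers: F mer (3 arrangements); F fac (chiral).
One of these lacks any improper symmetry element and so occurs as an enantiomeric pair, giving 4 + 1 = 5 stereoisomers in total.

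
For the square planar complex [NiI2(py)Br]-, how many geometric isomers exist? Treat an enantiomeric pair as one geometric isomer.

2

The distinct arrangements are (2 in all): I cis; I trans.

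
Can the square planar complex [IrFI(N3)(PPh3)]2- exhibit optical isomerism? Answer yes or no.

A square has two trans pairs of vertices; adjacent vertices are cis.
Systematic placement gives 3 geometric isomers: (F/N3 trans, I/PPh3 trans); (F/PPh3 trans, I/N3 trans); (F/I trans, N3/PPh3 trans).
Each arrangement has an internal mirror plane or centre of symmetry, so none is chiral.

no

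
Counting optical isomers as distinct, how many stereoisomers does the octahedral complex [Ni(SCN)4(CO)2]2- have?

2

In an octahedral complex each vertex has one trans partner and four cis neighbours.
The distinct arrangements are (2 in all): CO trans; CO cis.
Each arrangement has an internal mirror plane or centre of symmetry, so none is chiral.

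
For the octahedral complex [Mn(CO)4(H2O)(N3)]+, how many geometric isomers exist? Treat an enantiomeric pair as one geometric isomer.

There are 2 geometric isomers: H2O and N3 mutually trans; H2O and N3 mutually cis.

2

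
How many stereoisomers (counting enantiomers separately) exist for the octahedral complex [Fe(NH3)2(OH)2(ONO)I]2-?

8

An octahedron has six vertices in three trans pairs; every non-trans pair is cis.
Working through the distinct placements yields 6 geometric isomers: NH3 cis, OH cis (3 arrangements, 2 chiral); NH3 cis, OH trans; NH3 trans, OH cis; NH3 trans, OH trans.
Of these, 2 lack any improper symmetry element and so occur as enantiomeric pairs, giving 6 + 2 = 8 stereoisomers in total.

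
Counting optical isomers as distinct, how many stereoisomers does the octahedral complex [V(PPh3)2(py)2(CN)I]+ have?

The six octahedral sites form three mutually perpendicular trans pairs.
Systematic placement gives 6 geometric isomers: PPh3 trans, py trans; PPh3 cis, py cis (3 arrangements, 2 chiral); PPh3 cis, py trans; PPh3 trans, py cis.
Of these, 2 lack any improper symmetry element and so occur as enantiomeric pairs, giving 6 + 2 = 8 stereoisomers in total.

8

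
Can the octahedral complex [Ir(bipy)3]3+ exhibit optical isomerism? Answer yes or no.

yes

The six octahedral sites form three mutually perpendicular trans pairs.
Each bipy is bidentate and must span two cis positions.
Only one geometric arrangement is possible; it has no improper symmetry element, so it exists as a pair of enantiomers (2 stereoisomers).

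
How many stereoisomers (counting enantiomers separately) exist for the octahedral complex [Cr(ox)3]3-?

An octahedron has six vertices in three trans pairs; every non-trans pair is cis.
Each ox is bidentate and must span two cis positions.
Only one geometric arrangement is possible; it has no improper symmetry element, so it exists as a pair of enantiomers (2 stereoisomers).

2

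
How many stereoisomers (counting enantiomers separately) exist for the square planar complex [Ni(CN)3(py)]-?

In a square planar complex each vertex has one trans partner and two cis neighbours.
Only one geometric arrangement is possible.

1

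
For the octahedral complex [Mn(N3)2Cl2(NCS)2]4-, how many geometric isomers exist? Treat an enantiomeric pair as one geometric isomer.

The six octahedral sites form three mutually perpendicular trans pairs.
The distinct arrangements are (5 in all): N3 trans, Cl trans, NCS trans; N3 cis, Cl trans, NCS cis; N3 cis, Cl cis, NCS trans; N3 cis, Cl cis, NCS cis (chiral); N3 trans, Cl cis, NCS cis.

5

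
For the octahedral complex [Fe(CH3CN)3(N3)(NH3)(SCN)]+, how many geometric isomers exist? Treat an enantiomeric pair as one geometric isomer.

4

The distinct arrangements are (4 in all): CH3CN mer (3 arrangements); CH3CN fac (chiral).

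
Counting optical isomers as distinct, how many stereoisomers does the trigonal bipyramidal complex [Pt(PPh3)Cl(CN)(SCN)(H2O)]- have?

20

In a trigonal bipyramid the two axial positions differ from the three equatorial ones.
Exhaustive case analysis gives 10 geometric isomers.
Of these, 10 lack any improper symmetry element and so occur as enantiomeric pairs, giving 10 + 10 = 20 stereoisomers in total.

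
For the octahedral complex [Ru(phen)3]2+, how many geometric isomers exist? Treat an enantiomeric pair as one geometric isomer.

1

The six octahedral sites form three mutually perpendicular trans pairs.
Each phen is bidentate and must span two cis positions.
Only one geometric arrangement is possible; it has no improper symmetry element, so it exists as a pair of enantiomers (2 stereoisomers).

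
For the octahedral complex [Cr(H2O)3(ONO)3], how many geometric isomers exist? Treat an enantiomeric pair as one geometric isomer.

2

The six octahedral sites form three mutually perpendicular trans pairs.
Systematic placement gives 2 geometric isomers: H2O mer; H2O fac.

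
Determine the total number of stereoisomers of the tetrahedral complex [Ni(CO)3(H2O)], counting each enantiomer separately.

1

In a tetrahedral complex all four positions are equivalent and every pair of ligands is adjacent — there is no cis/trans distinction.
Only one geometric arrangement is possible.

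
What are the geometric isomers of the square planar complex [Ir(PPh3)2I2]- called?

cis and trans

In a square planar complex each vertex has one trans partner and two cis neighbours.
There are 2 geometric isomers: PPh3 cis; PPh3 trans.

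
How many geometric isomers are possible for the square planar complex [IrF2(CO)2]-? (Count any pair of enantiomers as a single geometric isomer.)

A square has two trans pairs of vertices; adjacent vertices are cis.
Working through the distinct placements yields 2 geometric isomers: F cis; F trans.

2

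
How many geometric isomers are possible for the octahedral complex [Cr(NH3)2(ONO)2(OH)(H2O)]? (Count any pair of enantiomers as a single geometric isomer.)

Systematic placement gives 6 geometric isomers: NH3 cis, ONO trans; NH3 cis, ONO cis (3 arrangements, 2 chiral); NH3 trans, ONO trans; NH3 trans, ONO cis.

6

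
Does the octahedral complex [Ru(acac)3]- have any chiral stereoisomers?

The six octahedral sites form three mutually perpendicular trans pairs.
Each acac is bidentate and must span two cis positions.
Only one geometric arrangement is possible; it has no improper symmetry element, so it exists as a pair of enantiomers (2 stereoisomers).

yes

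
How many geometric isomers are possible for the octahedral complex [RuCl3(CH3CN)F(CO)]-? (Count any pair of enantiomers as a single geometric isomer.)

4

There are 4 geometric isomers: Cl mer (3 arrangements); Cl fac (chiral).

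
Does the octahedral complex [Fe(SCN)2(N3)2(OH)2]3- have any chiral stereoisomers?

The distinct arrangements are (5 in all): SCN trans, N3 trans, OH trans; SCN cis, N3 trans, OH cis; SCN trans, N3 cis, OH cis; SCN cis, N3 cis, OH cis (chiral); SCN cis, N3 cis, OH trans.
One of these lacks any improper symmetry element and so occurs as an enantiomeric pair, giving 5 + 1 = 6 stereoisomers in total.

yes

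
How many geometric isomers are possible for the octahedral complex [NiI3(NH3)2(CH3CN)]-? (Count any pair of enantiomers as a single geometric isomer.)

3

The six octahedral sites form three mutually perpendicular trans pairs.
There are 3 geometric isomers: I mer, NH3 trans; I fac, NH3 cis; I mer, NH3 cis.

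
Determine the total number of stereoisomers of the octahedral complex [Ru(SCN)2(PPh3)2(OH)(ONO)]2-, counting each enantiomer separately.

8

There are 6 geometric isomers: SCN trans, PPh3 trans; SCN cis, PPh3 cis (3 arrangements, 2 chiral); SCN trans, PPh3 cis; SCN cis, PPh3 trans.
Of these, 2 lack any improper symmetry element and so occur as enantiomeric pairs, giving 6 + 2 = 8 stereoisomers in total.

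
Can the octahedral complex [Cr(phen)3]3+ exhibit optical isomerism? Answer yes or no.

yes

Each phen is bidentate and must span two cis positions.
Only one geometric arrangement is possible; it has no improper symmetry element, so it exists as a pair of enantiomers (2 stereoisomers).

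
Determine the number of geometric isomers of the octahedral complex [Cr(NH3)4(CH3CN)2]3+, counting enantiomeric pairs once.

2

There are 2 geometric isomers: CH3CN trans; CH3CN cis.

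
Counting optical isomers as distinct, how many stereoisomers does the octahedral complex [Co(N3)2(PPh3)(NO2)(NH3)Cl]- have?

15

In an octahedral complex each vertex has one trans partner and four cis neighbours.
Exhaustive case analysis gives 9 geometric isomers.
Of these, 6 lack any improper symmetry element and so occur as enantiomeric pairs, giving 9 + 6 = 15 stereoisomers in total.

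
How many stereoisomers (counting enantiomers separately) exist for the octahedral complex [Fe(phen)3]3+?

An octahedron has six vertices in three trans pairs; every non-trans pair is cis.
Each phen is bidentate and must span two cis positions.
Only one geometric arrangement is possible; it has no improper symmetry element, so it exists as a pair of enantiomers (2 stereoisomers).

2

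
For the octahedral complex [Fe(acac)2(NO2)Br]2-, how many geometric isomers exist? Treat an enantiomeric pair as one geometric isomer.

In an octahedral complex each vertex has one trans partner and four cis neighbours.
Each acac is bidentate and must span two cis positions.
There are 2 geometric isomers: NO2 and Br mutually trans; NO2 and Br mutually cis (chiral).

2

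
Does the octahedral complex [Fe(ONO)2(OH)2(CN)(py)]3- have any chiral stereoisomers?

In an octahedral complex each vertex has one trans partner and four cis neighbours.
Systematic placement gives 6 geometric isomers: ONO cis, OH cis (3 arrangements, 2 chiral); ONO trans, OH cis; ONO cis, OH trans; ONO trans, OH trans.
Of these, 2 lack any improper symmetry element and so occur as enantiomeric pairs, giving 6 + 2 = 8 stereoisomers in total.

yes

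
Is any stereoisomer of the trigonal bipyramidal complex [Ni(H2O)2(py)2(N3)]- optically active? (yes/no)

In a trigonal bipyramid the two axial positions differ from the three equatorial ones.
Exhaustive case analysis gives 5 geometric isomers.
One of these lacks any improper symmetry element and so occurs as an enantiomeric pair, giving 5 + 1 = 6 stereoisomers in total.

yes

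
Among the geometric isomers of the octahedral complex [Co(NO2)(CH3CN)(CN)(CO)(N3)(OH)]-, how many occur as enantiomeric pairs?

In an octahedral complex each vertex has one trans partner and four cis neighbours.
Exhaustive case analysis gives 15 geometric isomers.
Of these, 15 lack any improper symmetry element and so occur as enantiomeric pairs, giving 15 + 15 = 30 stereoisomers in total.

15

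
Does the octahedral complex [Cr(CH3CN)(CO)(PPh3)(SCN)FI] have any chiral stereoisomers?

yes

In an octahedral complex each vertex has one trans partner and four cis neighbours.
Exhaustive case analysis gives 15 geometric isomers.
Of these, 15 lack any improper symmetry element and so occur as enantiomeric pairs, giving 15 + 15 = 30 stereoisomers in total.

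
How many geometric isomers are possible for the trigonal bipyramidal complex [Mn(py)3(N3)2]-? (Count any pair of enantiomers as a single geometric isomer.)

3

There are 3 geometric isomers: N3 both axial; N3 one axial, one equatorial; N3 both equatorial.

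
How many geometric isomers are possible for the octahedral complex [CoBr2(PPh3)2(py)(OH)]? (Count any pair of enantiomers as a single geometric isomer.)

6

The six octahedral sites form three mutually perpendicular trans pairs.
Working through the distinct placements yields 6 geometric isomers: Br trans, PPh3 cis; Br trans, PPh3 trans; Br cis, PPh3 cis (3 arrangements, 2 chiral); Br cis, PPh3 trans.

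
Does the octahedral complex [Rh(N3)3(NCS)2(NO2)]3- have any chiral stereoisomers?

Systematic placement gives 3 geometric isomers: N3 mer, NCS cis; N3 mer, NCS trans; N3 fac, NCS cis.
Each arrangement has an internal mirror plane or centre of symmetry, so none is chiral.

no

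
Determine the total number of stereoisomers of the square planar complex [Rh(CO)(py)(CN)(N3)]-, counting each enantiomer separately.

3

Working through the distinct placements yields 3 geometric isomers: (CN/N3 trans, CO/py trans); (CN/py trans, CO/N3 trans); (CN/CO trans, N3/py trans).
Each arrangement has an internal mirror plane or centre of symmetry, so none is chiral.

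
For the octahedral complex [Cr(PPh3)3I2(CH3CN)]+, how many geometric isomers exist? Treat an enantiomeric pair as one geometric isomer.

In an octahedral complex each vertex has one trans partner and four cis neighbours.
The distinct arrangements are (3 in all): PPh3 mer, I cis; PPh3 mer, I trans; PPh3 fac, I cis.

3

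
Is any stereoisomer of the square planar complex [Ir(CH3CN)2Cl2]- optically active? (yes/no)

A square has two trans pairs of vertices; adjacent vertices are cis.
There are 2 geometric isomers: CH3CN cis; CH3CN trans.
Each arrangement has an internal mirror plane or centre of symmetry, so none is chiral.

no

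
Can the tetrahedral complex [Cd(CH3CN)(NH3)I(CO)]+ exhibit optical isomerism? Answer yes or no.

yes

In a tetrahedral complex all four positions are equivalent and every pair of ligands is adjacent — there is no cis/trans distinction.
Only one geometric arrangement is possible; it has no improper symmetry element, so it exists as a pair of enantiomers (2 stereoisomers).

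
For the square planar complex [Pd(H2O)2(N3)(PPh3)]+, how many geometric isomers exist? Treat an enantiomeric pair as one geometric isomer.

2

Systematic placement gives 2 geometric isomers: H2O cis; H2O trans.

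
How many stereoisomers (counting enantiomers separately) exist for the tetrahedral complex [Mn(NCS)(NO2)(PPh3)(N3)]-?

Only one geometric arrangement is possible; it has no improper symmetry element, so it exists as a pair of enantiomers (2 stereoisomers).

2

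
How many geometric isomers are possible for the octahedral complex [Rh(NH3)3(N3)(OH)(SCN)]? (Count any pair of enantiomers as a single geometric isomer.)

4

The six octahedral sites form three mutually perpendicular trans pairs.
The distinct arrangements are (4 in all): NH3 mer (3 arrangements); NH3 fac (chiral).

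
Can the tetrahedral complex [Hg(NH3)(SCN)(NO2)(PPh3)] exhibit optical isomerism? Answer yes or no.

Only one geometric arrangement is possible; it has no improper symmetry element, so it exists as a pair of enantiomers (2 stereoisomers).

yes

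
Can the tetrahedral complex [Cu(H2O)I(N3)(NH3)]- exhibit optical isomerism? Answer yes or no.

Only one geometric arrangement is possible; it has no improper symmetry element, so it exists as a pair of enantiomers (2 stereoisomers).

yes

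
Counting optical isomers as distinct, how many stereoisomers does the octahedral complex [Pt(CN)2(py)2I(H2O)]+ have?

The six octahedral sites form three mutually perpendicular trans pairs.
Systematic placement gives 6 geometric isomers: CN trans, py trans; CN trans, py cis; CN cis, py trans; CN cis, py cis (3 arrangements, 2 chiral).
Of these, 2 lack any improper symmetry element and so occur as enantiomeric pairs, giving 6 + 2 = 8 stereoisomers in total.

8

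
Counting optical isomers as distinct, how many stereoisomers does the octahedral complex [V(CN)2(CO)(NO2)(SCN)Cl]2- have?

15

The six octahedral sites form three mutually perpendicular trans pairs.
Exhaustive case analysis gives 9 geometric isomers.
Of these, 6 lack any improper symmetry element and so occur as enantiomeric pairs, giving 9 + 6 = 15 stereoisomers in total.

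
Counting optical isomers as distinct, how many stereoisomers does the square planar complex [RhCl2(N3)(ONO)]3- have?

2

The distinct arrangements are (2 in all): Cl cis; Cl trans.
Each arrangement has an internal mirror plane or centre of symmetry, so none is chiral.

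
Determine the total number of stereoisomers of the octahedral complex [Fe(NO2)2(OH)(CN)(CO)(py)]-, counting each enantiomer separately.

15

The six octahedral sites form three mutually perpendicular trans pairs.
Placing the ligands in turn and identifying arrangements related by rotation or reflection leaves 9 distinct geometric isomers.
Of these, 6 lack any improper symmetry element and so occur as enantiomeric pairs, giving 9 + 6 = 15 stereoisomers in total.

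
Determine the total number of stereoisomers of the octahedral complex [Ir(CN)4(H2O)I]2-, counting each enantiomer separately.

2

The distinct arrangements are (2 in all): H2O and I mutually trans; H2O and I mutually cis.
Each arrangement has an internal mirror plane or centre of symmetry, so none is chiral.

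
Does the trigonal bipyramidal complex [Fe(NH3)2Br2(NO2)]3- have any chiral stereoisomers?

In a trigonal bipyramid the two axial positions differ from the three equatorial ones.
Placing the ligands in turn and identifying arrangements related by rotation or reflection leaves 5 distinct geometric isomers.
One of these lacks any improper symmetry element and so occurs as an enantiomeric pair, giving 5 + 1 = 6 stereoisomers in total.

yes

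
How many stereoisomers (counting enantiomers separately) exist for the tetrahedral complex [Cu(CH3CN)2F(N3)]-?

1

All four vertices of a tetrahedron are equivalent and mutually adjacent, so cis/trans isomerism cannot arise.
Only one geometric arrangement is possible.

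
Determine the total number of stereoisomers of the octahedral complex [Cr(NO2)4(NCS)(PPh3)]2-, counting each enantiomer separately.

The distinct arrangements are (2 in all): NCS and PPh3 mutually cis; NCS and PPh3 mutually trans.
Each arrangement has an internal mirror plane or centre of symmetry, so none is chiral.

2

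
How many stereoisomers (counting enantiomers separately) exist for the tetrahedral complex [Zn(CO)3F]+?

1

All four vertices of a tetrahedron are equivalent and mutually adjacent, so cis/trans isomerism cannot arise.
Only one geometric arrangement is possible.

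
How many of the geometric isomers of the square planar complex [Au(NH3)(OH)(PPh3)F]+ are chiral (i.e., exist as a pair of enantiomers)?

0

In a square planar complex each vertex has one trans partner and two cis neighbours.
There are 3 geometric isomers: (F/OH trans, NH3/PPh3 trans); (F/PPh3 trans, NH3/OH trans); (F/NH3 trans, OH/PPh3 trans).
Each arrangement has an internal mirror plane or centre of symmetry, so none is chiral.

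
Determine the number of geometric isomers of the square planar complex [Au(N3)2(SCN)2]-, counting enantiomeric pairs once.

2

A square has two trans pairs of vertices; adjacent vertices are cis.
There are 2 geometric isomers: N3 cis; N3 trans.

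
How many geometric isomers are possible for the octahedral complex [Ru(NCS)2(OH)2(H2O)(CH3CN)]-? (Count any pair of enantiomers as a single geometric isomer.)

6

An octahedron has six vertices in three trans pairs; every non-trans pair is cis.
The distinct arrangements are (6 in all): NCS trans, OH trans; NCS cis, OH cis (3 arrangements, 2 chiral); NCS cis, OH trans; NCS trans, OH cis.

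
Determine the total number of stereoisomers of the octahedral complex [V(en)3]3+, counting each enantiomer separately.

Each en is bidentate and must span two cis positions.
Only one geometric arrangement is possible; it has no improper symmetry element, so it exists as a pair of enantiomers (2 stereoisomers).

2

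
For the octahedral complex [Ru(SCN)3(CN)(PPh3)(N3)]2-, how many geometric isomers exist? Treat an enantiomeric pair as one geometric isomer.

The six octahedral sites form three mutually perpendicular trans pairs.
There are 4 geometric isomers: SCN mer (3 arrangements); SCN fac (chiral).

4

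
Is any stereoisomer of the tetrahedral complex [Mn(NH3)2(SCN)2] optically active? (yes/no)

no

Only one geometric arrangement is possible.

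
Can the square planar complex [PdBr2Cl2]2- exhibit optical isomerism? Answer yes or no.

In a square planar complex each vertex has one trans partner and two cis neighbours.
There are 2 geometric isomers: Br cis; Br trans.
Each arrangement has an internal mirror plane or centre of symmetry, so none is chiral.

no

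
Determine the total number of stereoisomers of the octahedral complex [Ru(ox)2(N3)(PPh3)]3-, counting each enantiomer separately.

3

The six octahedral sites form three mutually perpendicular trans pairs.
Each ox is bidentate and must span two cis positions.
There are 2 geometric isomers: N3 and PPh3 mutually trans; N3 and PPh3 mutually cis (chiral).
One of these lacks any improper symmetry element and so occurs as an enantiomeric pair, giving 2 + 1 = 3 stereoisomers in total.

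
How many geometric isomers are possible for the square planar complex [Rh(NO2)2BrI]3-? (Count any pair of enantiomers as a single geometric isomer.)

2

There are 2 geometric isomers: NO2 cis; NO2 trans.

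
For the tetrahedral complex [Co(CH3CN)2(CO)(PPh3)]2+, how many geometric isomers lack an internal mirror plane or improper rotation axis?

0

In a tetrahedral complex all four positions are equivalent and every pair of ligands is adjacent — there is no cis/trans distinction.
Only one geometric arrangement is possible.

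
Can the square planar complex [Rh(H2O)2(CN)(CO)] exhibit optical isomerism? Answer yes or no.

no

In a square planar complex each vertex has one trans partner and two cis neighbours.
The distinct arrangements are (2 in all): H2O cis; H2O trans.
Each arrangement has an internal mirror plane or centre of symmetry, so none is chiral.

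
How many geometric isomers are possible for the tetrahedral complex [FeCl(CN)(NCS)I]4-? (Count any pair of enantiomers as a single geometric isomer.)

In a tetrahedral complex all four positions are equivalent and every pair of ligands is adjacent — there is no cis/trans distinction.
Only one geometric arrangement is possible; it has no improper symmetry element, so it exists as a pair of enantiomers (2 stereoisomers).

1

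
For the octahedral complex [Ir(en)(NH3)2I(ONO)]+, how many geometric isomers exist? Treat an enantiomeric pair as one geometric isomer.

Each en is bidentate and must span two cis positions.
There are 4 geometric isomers: NH3 cis (3 arrangements, 2 chiral); NH3 trans.

4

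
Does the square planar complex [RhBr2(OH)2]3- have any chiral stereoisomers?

no

A square has two trans pairs of vertices; adjacent vertices are cis.
There are 2 geometric isomers: Br cis; Br trans.
Each arrangement has an internal mirror plane or centre of symmetry, so none is chiral.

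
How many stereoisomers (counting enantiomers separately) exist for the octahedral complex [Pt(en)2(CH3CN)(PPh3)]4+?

An octahedron has six vertices in three trans pairs; every non-trans pair is cis.
Each en is bidentate and must span two cis positions.
Working through the distinct placements yields 2 geometric isomers: CH3CN and PPh3 mutually trans; CH3CN and PPh3 mutually cis (chiral).
One of these lacks any improper symmetry element and so occurs as an enantiomeric pair, giving 2 + 1 = 3 stereoisomers in total.

3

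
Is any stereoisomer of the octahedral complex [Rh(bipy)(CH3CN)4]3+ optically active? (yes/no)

no

Each bipy is bidentate and must span two cis positions.
Only one geometric arrangement is possible.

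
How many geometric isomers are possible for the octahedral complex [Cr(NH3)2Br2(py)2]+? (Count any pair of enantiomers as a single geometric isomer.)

5

In an octahedral complex each vertex has one trans partner and four cis neighbours.
Systematic placement gives 5 geometric isomers: NH3 trans, Br trans, py trans; NH3 cis, Br trans, py cis; NH3 cis, Br cis, py trans; NH3 cis, Br cis, py cis (chiral); NH3 trans, Br cis, py cis.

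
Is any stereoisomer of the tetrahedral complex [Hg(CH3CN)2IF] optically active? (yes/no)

no

Only one geometric arrangement is possible.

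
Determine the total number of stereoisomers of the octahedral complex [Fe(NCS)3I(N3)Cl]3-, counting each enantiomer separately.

5

In an octahedral complex each vertex has one trans partner and four cis neighbours.
The distinct arrangements are (4 in all): NCS mer (3 arrangements); NCS fac (chiral).
One of these lacks any improper symmetry element and so occurs as an enantiomeric pair, giving 4 + 1 = 5 stereoisomers in total.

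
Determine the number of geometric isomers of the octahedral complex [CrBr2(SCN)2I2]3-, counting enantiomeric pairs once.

The six octahedral sites form three mutually perpendicular trans pairs.
Systematic placement gives 5 geometric isomers: Br trans, SCN trans, I trans; Br trans, SCN cis, I cis; Br cis, SCN trans, I cis; Br cis, SCN cis, I cis (chiral); Br cis, SCN cis, I trans.

5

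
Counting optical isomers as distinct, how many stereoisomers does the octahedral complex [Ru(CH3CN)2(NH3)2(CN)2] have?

6

An octahedron has six vertices in three trans pairs; every non-trans pair is cis.
There are 5 geometric isomers: CH3CN trans, NH3 trans, CN trans; CH3CN trans, NH3 cis, CN cis; CH3CN cis, NH3 trans, CN cis; CH3CN cis, NH3 cis, CN cis (chiral); CH3CN cis, NH3 cis, CN trans.
One of these lacks any improper symmetry element and so occurs as an enantiomeric pair, giving 5 + 1 = 6 stereoisomers in total.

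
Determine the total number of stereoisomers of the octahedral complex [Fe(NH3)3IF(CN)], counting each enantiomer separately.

5

An octahedron has six vertices in three trans pairs; every non-trans pair is cis.
Systematic placement gives 4 geometric isomers: NH3 mer (3 arrangements); NH3 fac (chiral).
One of these lacks any improper symmetry element and so occurs as an enantiomeric pair, giving 4 + 1 = 5 stereoisomers in total.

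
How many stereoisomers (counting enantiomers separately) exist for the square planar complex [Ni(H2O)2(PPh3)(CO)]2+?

Working through the distinct placements yields 2 geometric isomers: H2O cis; H2O trans.
Each arrangement has an internal mirror plane or centre of symmetry, so none is chiral.

2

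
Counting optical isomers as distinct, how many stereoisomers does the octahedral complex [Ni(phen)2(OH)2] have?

In an octahedral complex each vertex has one trans partner and four cis neighbours.
Each phen is bidentate and must span two cis positions.
The distinct arrangements are (2 in all): OH trans; OH cis (chiral).
One of these lacks any improper symmetry element and so occurs as an enantiomeric pair, giving 2 + 1 = 3 stereoisomers in total.

3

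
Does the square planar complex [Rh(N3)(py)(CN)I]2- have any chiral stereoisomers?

no

There are 3 geometric isomers: (CN/N3 trans, I/py trans); (CN/py trans, I/N3 trans); (CN/I trans, N3/py trans).
Each arrangement has an internal mirror plane or centre of symmetry, so none is chiral.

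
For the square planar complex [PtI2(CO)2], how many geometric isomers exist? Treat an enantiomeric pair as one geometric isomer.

2

A square has two trans pairs of vertices; adjacent vertices are cis.
The distinct arrangements are (2 in all): I cis; I trans.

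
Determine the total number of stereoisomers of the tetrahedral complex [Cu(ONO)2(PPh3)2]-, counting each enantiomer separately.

All four vertices of a tetrahedron are equivalent and mutually adjacent, so cis/trans isomerism cannot arise.
Only one geometric arrangement is possible.

1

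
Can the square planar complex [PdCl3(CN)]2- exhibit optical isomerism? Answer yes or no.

Only one geometric arrangement is possible.

no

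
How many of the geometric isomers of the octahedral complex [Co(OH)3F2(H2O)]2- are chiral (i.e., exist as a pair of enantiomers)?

The distinct arrangements are (3 in all): OH mer, F trans; OH mer, F cis; OH fac, F cis.
Each arrangement has an internal mirror plane or centre of symmetry, so none is chiral.

0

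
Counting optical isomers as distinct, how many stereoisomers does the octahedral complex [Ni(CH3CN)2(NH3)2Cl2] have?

6

The six octahedral sites form three mutually perpendicular trans pairs.
Working through the distinct placements yields 5 geometric isomers: CH3CN trans, NH3 trans, Cl trans; CH3CN trans, NH3 cis, Cl cis; CH3CN cis, NH3 trans, Cl cis; CH3CN cis, NH3 cis, Cl cis (chiral); CH3CN cis, NH3 cis, Cl trans.
One of these lacks any improper symmetry element and so occurs as an enantiomeric pair, giving 5 + 1 = 6 stereoisomers in total.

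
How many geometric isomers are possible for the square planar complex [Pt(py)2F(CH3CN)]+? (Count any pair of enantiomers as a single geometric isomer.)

A square has two trans pairs of vertices; adjacent vertices are cis.
There are 2 geometric isomers: py cis; py trans.

2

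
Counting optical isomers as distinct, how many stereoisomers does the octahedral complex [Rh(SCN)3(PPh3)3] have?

An octahedron has six vertices in three trans pairs; every non-trans pair is cis.
The distinct arrangements are (2 in all): SCN mer; SCN fac.
Each arrangement has an internal mirror plane or centre of symmetry, so none is chiral.

2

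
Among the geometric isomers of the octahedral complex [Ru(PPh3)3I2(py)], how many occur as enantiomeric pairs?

In an octahedral complex each vertex has one trans partner and four cis neighbours.
Working through the distinct placements yields 3 geometric isomers: PPh3 mer, I trans; PPh3 fac, I cis; PPh3 mer, I cis.
Each arrangement has an internal mirror plane or centre of symmetry, so none is chiral.

0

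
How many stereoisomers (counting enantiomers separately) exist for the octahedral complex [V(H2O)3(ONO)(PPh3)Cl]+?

There are 4 geometric isomers: H2O mer (3 arrangements); H2O fac (chiral).
One of these lacks any improper symmetry element and so occurs as an enantiomeric pair, giving 4 + 1 = 5 stereoisomers in total.

5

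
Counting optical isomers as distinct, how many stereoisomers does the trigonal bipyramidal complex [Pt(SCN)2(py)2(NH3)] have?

A trigonal bipyramid has two axial and three equatorial sites, which are chemically inequivalent.
Exhaustive case analysis gives 5 geometric isomers.
One of these lacks any improper symmetry element and so occurs as an enantiomeric pair, giving 5 + 1 = 6 stereoisomers in total.

6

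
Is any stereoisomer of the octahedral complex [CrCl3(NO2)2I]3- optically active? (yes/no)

no

Working through the distinct placements yields 3 geometric isomers: Cl mer, NO2 trans; Cl mer, NO2 cis; Cl fac, NO2 cis.
Each arrangement has an internal mirror plane or centre of symmetry, so none is chiral.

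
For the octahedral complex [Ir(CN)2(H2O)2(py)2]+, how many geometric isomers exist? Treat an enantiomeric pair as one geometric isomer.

5

An octahedron has six vertices in three trans pairs; every non-trans pair is cis.
Working through the distinct placements yields 5 geometric isomers: CN trans, H2O trans, py trans; CN trans, H2O cis, py cis; CN cis, H2O cis, py trans; CN cis, H2O cis, py cis (chiral); CN cis, H2O trans, py cis.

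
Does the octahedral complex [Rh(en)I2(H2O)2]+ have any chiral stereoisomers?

An octahedron has six vertices in three trans pairs; every non-trans pair is cis.
Each en is bidentate and must span two cis positions.
Systematic placement gives 3 geometric isomers: I cis, H2O trans; I cis, H2O cis (chiral); I trans, H2O cis.
One of these lacks any improper symmetry element and so occurs as an enantiomeric pair, giving 3 + 1 = 4 stereoisomers in total.

yes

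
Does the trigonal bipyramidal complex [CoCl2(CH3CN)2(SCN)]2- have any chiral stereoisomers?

yes

Placing the ligands in turn and identifying arrangements related by rotation or reflection leaves 5 distinct geometric isomers.
One of these lacks any improper symmetry element and so occurs as an enantiomeric pair, giving 5 + 1 = 6 stereoisomers in total.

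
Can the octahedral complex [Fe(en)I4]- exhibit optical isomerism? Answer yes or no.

no

An octahedron has six vertices in three trans pairs; every non-trans pair is cis.
Each en is bidentate and must span two cis positions.
Only one geometric arrangement is possible.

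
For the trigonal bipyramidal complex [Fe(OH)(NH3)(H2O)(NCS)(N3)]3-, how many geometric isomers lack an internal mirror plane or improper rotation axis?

10

In a trigonal bipyramid the two axial positions differ from the three equatorial ones.
Exhaustive case analysis gives 10 geometric isomers.
Of these, 10 lack any improper symmetry element and so occur as enantiomeric pairs, giving 10 + 10 = 20 stereoisomers in total.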